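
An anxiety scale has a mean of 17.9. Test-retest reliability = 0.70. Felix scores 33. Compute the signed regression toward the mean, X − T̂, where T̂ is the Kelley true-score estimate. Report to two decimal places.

T̂ = 0.70(33) + 0.30(17.9) = 23.10 + 5.370 = 28.4700 → 28.470
X − T̂ = 33 − 28.470 = 4.530 → 4.53

4.53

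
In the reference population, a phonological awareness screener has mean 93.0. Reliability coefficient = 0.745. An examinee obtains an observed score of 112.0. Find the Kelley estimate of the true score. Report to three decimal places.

107.155

T̂ = 0.745(112.0) + 0.255(93.0) = 83.4400 + 23.7150 = 107.1550 → 107.155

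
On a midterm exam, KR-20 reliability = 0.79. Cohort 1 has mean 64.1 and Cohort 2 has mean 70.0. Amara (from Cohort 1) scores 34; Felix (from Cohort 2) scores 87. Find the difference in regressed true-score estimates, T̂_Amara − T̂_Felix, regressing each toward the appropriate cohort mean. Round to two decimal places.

T̂_Amara = 0.79(34) + 0.21(64.1) = 40.3210
T̂_Felix = 0.79(87) + 0.21(70.0) = 83.4300
Difference = 40.3210 − 83.4300 = -43.1090

-43.11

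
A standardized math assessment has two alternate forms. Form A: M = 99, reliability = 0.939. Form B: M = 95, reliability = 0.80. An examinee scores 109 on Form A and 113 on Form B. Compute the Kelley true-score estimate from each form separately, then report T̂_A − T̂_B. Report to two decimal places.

-1.01

T̂_A = 0.939(109) + 0.061(99) = 108.3900
T̂_B = 0.80(113) + 0.20(95) = 109.4000
T̂_A − T̂_B = -1.0100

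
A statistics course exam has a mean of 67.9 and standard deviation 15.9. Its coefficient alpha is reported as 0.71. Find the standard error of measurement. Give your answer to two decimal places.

SEM = SD · √(1 − ρ) = 15.9 × √0.29 = 15.9 × 0.5385 = 8.562

8.56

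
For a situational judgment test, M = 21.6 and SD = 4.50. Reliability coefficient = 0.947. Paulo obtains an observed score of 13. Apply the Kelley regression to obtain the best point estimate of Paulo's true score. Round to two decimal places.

13.46

Regress the observed score toward the mean by the unreliability: T̂ = 0.947·13 + 0.053·21.6 = 12.311 + 1.1448 = 13.456.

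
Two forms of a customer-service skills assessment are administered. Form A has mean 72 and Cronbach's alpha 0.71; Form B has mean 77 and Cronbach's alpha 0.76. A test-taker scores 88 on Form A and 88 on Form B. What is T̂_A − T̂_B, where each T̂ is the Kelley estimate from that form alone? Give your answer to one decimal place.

-2.0

T̂_A = 0.71(88) + 0.29(72) = 83.360
T̂_B = 0.76(88) + 0.24(77) = 85.360
T̂_A − T̂_B = -2.000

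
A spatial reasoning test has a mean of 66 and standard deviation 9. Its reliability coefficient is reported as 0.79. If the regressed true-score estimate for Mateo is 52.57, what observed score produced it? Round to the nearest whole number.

49

T̂ = ρX + (1 − ρ)μ  ⇒  X = (T̂ − (1 − ρ)μ) / ρ
X = (52.57 − 0.21 × 66) / 0.79 = (52.57 − 13.86) / 0.79 = 38.71 / 0.79 = 49.00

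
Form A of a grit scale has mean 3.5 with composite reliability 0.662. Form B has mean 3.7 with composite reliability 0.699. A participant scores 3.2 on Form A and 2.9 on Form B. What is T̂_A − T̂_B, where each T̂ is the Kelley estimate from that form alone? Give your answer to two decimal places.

T̂_A = 0.662(3.2) + 0.338(3.5) = 3.3014
T̂_B = 0.699(2.9) + 0.301(3.7) = 3.1408
T̂_A − T̂_B = 0.1606

0.16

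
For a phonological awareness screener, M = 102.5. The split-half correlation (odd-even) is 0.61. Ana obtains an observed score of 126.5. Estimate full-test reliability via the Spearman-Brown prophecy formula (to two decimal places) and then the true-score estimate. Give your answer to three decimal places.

120.740

Spearman-Brown: ρ = 2r/(1 + r) = 2(0.61)/(1 + 0.61) = 1.220/1.61 = 0.7578 → 0.76
T̂ = ρX + (1 − ρ)μ
  = 0.76 × 126.5 + 0.24 × 102.5
  = 96.140 + 24.600
  = 120.7400
  ≈ 120.740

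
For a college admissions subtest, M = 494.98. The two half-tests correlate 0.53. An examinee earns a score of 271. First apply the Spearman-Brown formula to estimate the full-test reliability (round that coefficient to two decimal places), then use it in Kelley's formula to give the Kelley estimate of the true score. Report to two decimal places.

340.43

Spearman-Brown: ρ = 2r/(1 + r) = 2(0.53)/(1 + 0.53) = 1.060/1.53 = 0.6928 → 0.69
Kelley's formula gives T̂ = 0.69·271 + 0.31·494.98 = 186.99 + 153.4438 = 340.434.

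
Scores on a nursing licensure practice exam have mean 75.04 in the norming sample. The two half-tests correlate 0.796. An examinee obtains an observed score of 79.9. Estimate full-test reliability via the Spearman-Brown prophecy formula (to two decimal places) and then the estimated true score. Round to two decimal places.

79.37

Spearman-Brown: ρ = 2r/(1 + r) = 2(0.796)/(1 + 0.796) = 1.5920/1.796 = 0.8864 → 0.89
T̂ = 0.89(79.9) + 0.11(75.04) = 71.111 + 8.2544 = 79.365 → 79.37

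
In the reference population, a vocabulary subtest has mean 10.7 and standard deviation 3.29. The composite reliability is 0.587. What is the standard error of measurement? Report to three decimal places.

SEM = SD · √(1 − ρ) = 3.29 × √0.413 = 3.29 × 0.6427 = 2.1143

2.114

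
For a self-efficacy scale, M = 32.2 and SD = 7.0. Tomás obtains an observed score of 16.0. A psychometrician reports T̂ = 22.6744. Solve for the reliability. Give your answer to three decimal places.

T̂ = ρX + (1 − ρ)μ  ⇒  T̂ − μ = ρ(X − μ)
ρ = (T̂ − μ)/(X − μ) = (22.6744 − 32.2) / (16.0 − 32.2) = -9.5256 / -16.2 = 0.58800

0.588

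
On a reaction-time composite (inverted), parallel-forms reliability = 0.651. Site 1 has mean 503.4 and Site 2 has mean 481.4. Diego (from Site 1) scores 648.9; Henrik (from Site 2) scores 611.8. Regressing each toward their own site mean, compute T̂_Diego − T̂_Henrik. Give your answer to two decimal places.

31.83

T̂_Diego = 0.651(648.9) + 0.349(503.4) = 598.1205
T̂_Henrik = 0.651(611.8) + 0.349(481.4) = 566.2904
Difference = 598.1205 − 566.2904 = 31.8301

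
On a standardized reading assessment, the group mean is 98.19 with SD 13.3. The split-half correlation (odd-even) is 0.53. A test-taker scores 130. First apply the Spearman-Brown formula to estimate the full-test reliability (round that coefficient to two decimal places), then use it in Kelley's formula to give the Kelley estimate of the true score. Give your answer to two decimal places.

Spearman-Brown: ρ = 2r/(1 + r) = 2(0.53)/(1 + 0.53) = 1.060/1.53 = 0.6928 → 0.69
Kelley's formula gives T̂ = 0.69·130 + 0.31·98.19 = 89.70 + 30.4389 = 120.139.

120.14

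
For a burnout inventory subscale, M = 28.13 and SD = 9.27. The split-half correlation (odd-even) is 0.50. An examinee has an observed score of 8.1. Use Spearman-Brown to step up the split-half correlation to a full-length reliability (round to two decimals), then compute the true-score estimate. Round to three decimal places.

Spearman-Brown: ρ = 2r/(1 + r) = 2(0.50)/(1 + 0.50) = 1.000/1.50 = 0.6667 → 0.67
T̂ = 0.67(8.1) + 0.33(28.13) = 5.427 + 9.2829 = 14.7099 → 14.710

14.710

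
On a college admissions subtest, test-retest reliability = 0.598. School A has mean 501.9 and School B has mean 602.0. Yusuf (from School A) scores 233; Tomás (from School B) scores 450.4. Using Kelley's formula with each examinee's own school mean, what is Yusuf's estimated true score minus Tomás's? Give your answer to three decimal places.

T̂_Yusuf = 0.598(233) + 0.402(501.9) = 341.09780
T̂_Tomás = 0.598(450.4) + 0.402(602.0) = 511.34320
Difference = 341.09780 − 511.34320 = -170.24540

-170.245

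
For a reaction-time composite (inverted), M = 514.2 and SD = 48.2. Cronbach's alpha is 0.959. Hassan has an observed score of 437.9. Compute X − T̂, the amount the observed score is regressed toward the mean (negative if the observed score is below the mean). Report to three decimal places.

-3.128

Kelley's formula gives T̂ = 0.959·437.9 + 0.041·514.2 = 419.9461 + 21.0822 = 441.02830.
X − T̂ = 437.9 − 441.0283 = -3.1283 → -3.128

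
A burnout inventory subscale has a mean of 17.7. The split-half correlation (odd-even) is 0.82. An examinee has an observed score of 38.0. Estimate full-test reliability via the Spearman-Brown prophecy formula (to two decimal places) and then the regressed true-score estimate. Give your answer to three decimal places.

Spearman-Brown: ρ = 2r/(1 + r) = 2(0.82)/(1 + 0.82) = 1.640/1.82 = 0.9011 → 0.90
T̂ = ρX + (1 − ρ)μ
  = 0.90 × 38.0 + 0.10 × 17.7
  = 34.200 + 1.770
  = 35.9700
  ≈ 35.970

35.970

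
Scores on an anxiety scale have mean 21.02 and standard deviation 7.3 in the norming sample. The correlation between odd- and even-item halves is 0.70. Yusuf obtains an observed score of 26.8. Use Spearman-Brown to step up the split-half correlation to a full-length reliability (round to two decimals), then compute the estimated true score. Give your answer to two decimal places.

Spearman-Brown: ρ = 2r/(1 + r) = 2(0.70)/(1 + 0.70) = 1.400/1.70 = 0.8235 → 0.82
Regress the observed score toward the mean by the unreliability: T̂ = 0.82·26.8 + 0.18·21.02 = 21.976 + 3.7836 = 25.760.

25.76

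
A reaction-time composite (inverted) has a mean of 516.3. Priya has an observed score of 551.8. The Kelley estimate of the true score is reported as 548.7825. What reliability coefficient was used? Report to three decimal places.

0.915

T̂ = ρX + (1 − ρ)μ  ⇒  T̂ − μ = ρ(X − μ)
ρ = (T̂ − μ)/(X − μ) = (548.7825 − 516.3) / (551.8 − 516.3) = 32.4825 / 35.5 = 0.91500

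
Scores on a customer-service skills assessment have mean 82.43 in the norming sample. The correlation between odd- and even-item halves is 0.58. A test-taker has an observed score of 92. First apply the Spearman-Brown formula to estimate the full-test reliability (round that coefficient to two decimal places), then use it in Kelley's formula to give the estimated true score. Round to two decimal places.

Spearman-Brown: ρ = 2r/(1 + r) = 2(0.58)/(1 + 0.58) = 1.160/1.58 = 0.7342 → 0.73
T̂ = ρX + (1 − ρ)μ
  = 0.73 × 92 + 0.27 × 82.43
  = 67.16 + 22.2561
  = 89.416
  ≈ 89.42

89.42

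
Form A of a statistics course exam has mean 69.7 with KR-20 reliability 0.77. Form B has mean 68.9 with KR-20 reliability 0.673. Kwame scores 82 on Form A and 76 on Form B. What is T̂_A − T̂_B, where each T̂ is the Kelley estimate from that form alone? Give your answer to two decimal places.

5.49

T̂_A = 0.77(82) + 0.23(69.7) = 79.1710
T̂_B = 0.673(76) + 0.327(68.9) = 73.6783
T̂_A − T̂_B = 5.4927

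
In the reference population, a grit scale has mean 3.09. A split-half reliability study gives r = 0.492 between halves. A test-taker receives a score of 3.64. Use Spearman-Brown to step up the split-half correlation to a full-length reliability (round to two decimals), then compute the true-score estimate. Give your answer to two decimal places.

Spearman-Brown: ρ = 2r/(1 + r) = 2(0.492)/(1 + 0.492) = 0.9840/1.492 = 0.6595 → 0.66
Kelley's formula gives T̂ = 0.66·3.64 + 0.34·3.09 = 2.4024 + 1.0506 = 3.453.

3.45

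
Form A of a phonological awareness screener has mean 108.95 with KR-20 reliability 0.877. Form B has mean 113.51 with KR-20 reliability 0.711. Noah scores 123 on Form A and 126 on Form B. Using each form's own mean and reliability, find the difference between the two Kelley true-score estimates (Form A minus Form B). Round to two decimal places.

-1.12

T̂_A = 0.877(123) + 0.123(108.95) = 121.2719
T̂_B = 0.711(126) + 0.289(113.51) = 122.3904
T̂_A − T̂_B = -1.1185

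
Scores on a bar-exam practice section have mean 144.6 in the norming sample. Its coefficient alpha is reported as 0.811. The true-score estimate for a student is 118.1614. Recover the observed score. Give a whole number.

112

T̂ = ρX + (1 − ρ)μ  ⇒  X = (T̂ − (1 − ρ)μ) / ρ
X = (118.1614 − 0.189 × 144.6) / 0.811 = (118.1614 − 27.3294) / 0.811 = 90.8320 / 0.811 = 112.00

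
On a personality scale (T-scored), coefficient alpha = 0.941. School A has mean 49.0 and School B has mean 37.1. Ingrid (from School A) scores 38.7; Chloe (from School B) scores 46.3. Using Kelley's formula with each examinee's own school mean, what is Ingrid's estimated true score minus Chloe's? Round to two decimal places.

-6.45

T̂_Ingrid = 0.941(38.7) + 0.059(49.0) = 39.3077
T̂_Chloe = 0.941(46.3) + 0.059(37.1) = 45.7572
Difference = 39.3077 − 45.7572 = -6.4495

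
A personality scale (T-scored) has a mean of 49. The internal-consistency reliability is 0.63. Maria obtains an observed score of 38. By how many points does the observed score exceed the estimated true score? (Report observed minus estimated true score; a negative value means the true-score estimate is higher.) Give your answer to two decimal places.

Kelley's formula gives T̂ = 0.63·38 + 0.37·49 = 23.94 + 18.13 = 42.0700.
X − T̂ = 38 − 42.070 = -4.070 → -4.07

-4.07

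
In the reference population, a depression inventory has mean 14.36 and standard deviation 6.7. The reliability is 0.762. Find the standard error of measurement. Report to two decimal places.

SEM = SD · √(1 − ρ) = 6.7 × √0.238 = 6.7 × 0.4879 = 3.269

3.27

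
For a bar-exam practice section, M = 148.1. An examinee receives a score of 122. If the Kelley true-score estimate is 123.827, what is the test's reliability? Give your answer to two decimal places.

0.93

T̂ = ρX + (1 − ρ)μ  ⇒  T̂ − μ = ρ(X − μ)
ρ = (T̂ − μ)/(X − μ) = (123.827 − 148.1) / (122 − 148.1) = -24.273 / -26.1 = 0.9300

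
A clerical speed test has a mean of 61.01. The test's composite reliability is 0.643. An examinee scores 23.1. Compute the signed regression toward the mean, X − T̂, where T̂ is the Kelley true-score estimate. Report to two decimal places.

T̂ = ρX + (1 − ρ)μ
  = 0.643 × 23.1 + 0.357 × 61.01
  = 14.8533 + 21.78057
  = 36.6339
  ≈ 36.634
X − T̂ = 23.1 − 36.634 = -13.534 → -13.53

-13.53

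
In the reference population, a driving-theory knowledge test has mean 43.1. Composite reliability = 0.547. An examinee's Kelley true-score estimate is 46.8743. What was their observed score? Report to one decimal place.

50.0

T̂ = ρX + (1 − ρ)μ  ⇒  X = (T̂ − (1 − ρ)μ) / ρ
X = (46.8743 − 0.453 × 43.1) / 0.547 = (46.8743 − 19.5243) / 0.547 = 27.3500 / 0.547 = 50.000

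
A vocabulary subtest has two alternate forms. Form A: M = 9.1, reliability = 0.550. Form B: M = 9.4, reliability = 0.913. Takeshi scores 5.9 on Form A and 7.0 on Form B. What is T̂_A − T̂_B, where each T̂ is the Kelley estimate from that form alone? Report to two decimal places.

0.13

T̂_A = 0.550(5.9) + 0.450(9.1) = 7.3400
T̂_B = 0.913(7.0) + 0.087(9.4) = 7.2088
T̂_A − T̂_B = 0.1312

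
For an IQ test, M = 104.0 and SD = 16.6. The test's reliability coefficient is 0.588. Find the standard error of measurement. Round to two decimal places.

10.66

SEM = SD · √(1 − ρ) = 16.6 × √0.412 = 16.6 × 0.6419 = 10.655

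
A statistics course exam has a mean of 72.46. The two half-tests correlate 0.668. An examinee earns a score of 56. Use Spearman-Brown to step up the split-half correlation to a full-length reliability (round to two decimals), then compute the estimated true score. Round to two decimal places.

59.29

Spearman-Brown: ρ = 2r/(1 + r) = 2(0.668)/(1 + 0.668) = 1.3360/1.668 = 0.8010 → 0.80
T̂ = 0.80(56) + 0.20(72.46) = 44.80 + 14.4920 = 59.292 → 59.29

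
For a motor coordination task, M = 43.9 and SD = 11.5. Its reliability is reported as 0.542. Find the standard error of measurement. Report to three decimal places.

7.783

SEM = SD · √(1 − ρ) = 11.5 × √0.458 = 11.5 × 0.6768 = 7.7827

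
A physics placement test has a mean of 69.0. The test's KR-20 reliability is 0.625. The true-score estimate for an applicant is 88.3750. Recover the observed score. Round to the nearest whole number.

T̂ = ρX + (1 − ρ)μ  ⇒  X = (T̂ − (1 − ρ)μ) / ρ
X = (88.3750 − 0.375 × 69.0) / 0.625 = (88.3750 − 25.8750) / 0.625 = 62.5000 / 0.625 = 100.00

100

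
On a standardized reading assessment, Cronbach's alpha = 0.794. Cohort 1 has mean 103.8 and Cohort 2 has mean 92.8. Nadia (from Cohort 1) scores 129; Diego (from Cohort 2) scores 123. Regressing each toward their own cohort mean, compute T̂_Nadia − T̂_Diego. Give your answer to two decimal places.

T̂_Nadia = 0.794(129) + 0.206(103.8) = 123.8088
T̂_Diego = 0.794(123) + 0.206(92.8) = 116.7788
Difference = 123.8088 − 116.7788 = 7.0300

7.03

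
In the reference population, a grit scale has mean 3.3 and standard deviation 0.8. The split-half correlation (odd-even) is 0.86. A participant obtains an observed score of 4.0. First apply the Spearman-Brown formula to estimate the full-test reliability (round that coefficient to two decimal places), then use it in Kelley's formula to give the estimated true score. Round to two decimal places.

3.94

Spearman-Brown: ρ = 2r/(1 + r) = 2(0.86)/(1 + 0.86) = 1.720/1.86 = 0.9247 → 0.92
T̂ = 0.92(4.0) + 0.08(3.3) = 3.680 + 0.264 = 3.944 → 3.94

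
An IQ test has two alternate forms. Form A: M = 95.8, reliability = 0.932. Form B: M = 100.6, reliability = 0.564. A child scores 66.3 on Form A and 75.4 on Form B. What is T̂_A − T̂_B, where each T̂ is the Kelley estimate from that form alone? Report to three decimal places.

T̂_A = 0.932(66.3) + 0.068(95.8) = 68.30600
T̂_B = 0.564(75.4) + 0.436(100.6) = 86.38720
T̂_A − T̂_B = -18.08120

-18.081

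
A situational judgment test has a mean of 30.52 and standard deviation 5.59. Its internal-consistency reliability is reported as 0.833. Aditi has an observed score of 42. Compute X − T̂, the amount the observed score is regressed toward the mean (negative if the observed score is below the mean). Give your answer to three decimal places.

T̂ = 0.833(42) + 0.167(30.52) = 34.986 + 5.09684 = 40.08284 → 40.0828
X − T̂ = 42 − 40.0828 = 1.9172 → 1.917

1.917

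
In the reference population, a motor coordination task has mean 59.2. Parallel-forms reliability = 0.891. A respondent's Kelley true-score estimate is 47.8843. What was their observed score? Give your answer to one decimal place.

46.5

T̂ = ρX + (1 − ρ)μ  ⇒  X = (T̂ − (1 − ρ)μ) / ρ
X = (47.8843 − 0.109 × 59.2) / 0.891 = (47.8843 − 6.4528) / 0.891 = 41.4315 / 0.891 = 46.500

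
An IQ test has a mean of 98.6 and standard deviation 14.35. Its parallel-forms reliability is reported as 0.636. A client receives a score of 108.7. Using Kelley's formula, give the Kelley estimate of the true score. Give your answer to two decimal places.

105.02

T̂ = ρX + (1 − ρ)μ
  = 0.636 × 108.7 + 0.364 × 98.6
  = 69.1332 + 35.8904
  = 105.024
  ≈ 105.02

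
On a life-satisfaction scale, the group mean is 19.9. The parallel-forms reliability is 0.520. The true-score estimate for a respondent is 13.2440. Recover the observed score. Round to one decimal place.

7.1

T̂ = ρX + (1 − ρ)μ  ⇒  X = (T̂ − (1 − ρ)μ) / ρ
X = (13.2440 − 0.480 × 19.9) / 0.520 = (13.2440 − 9.5520) / 0.520 = 3.6920 / 0.520 = 7.100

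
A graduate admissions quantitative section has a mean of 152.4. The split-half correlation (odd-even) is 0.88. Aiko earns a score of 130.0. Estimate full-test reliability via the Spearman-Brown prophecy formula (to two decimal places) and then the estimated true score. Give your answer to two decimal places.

Spearman-Brown: ρ = 2r/(1 + r) = 2(0.88)/(1 + 0.88) = 1.760/1.88 = 0.9362 → 0.94
Regress the observed score toward the mean by the unreliability: T̂ = 0.94·130.0 + 0.06·152.4 = 122.200 + 9.144 = 131.344.

131.34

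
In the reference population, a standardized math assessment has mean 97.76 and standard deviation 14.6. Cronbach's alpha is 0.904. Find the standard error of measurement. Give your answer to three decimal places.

SEM = SD · √(1 − ρ) = 14.6 × √0.096 = 14.6 × 0.3098 = 4.5236

4.524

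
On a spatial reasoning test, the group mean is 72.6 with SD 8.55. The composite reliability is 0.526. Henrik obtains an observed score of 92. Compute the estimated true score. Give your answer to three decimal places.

82.804

T̂ = 0.526(92) + 0.474(72.6) = 48.392 + 34.4124 = 82.8044 → 82.804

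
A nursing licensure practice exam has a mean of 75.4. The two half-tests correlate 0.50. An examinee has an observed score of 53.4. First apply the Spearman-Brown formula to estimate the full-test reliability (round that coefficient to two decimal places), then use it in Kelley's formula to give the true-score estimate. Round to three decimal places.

60.660

Spearman-Brown: ρ = 2r/(1 + r) = 2(0.50)/(1 + 0.50) = 1.000/1.50 = 0.6667 → 0.67
T̂ = ρX + (1 − ρ)μ
  = 0.67 × 53.4 + 0.33 × 75.4
  = 35.778 + 24.882
  = 60.6600
  ≈ 60.660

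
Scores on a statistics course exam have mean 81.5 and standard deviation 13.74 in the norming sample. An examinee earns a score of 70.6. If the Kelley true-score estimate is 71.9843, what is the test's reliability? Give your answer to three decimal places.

T̂ = ρX + (1 − ρ)μ  ⇒  T̂ − μ = ρ(X − μ)
ρ = (T̂ − μ)/(X − μ) = (71.9843 − 81.5) / (70.6 − 81.5) = -9.5157 / -10.9 = 0.87300

0.873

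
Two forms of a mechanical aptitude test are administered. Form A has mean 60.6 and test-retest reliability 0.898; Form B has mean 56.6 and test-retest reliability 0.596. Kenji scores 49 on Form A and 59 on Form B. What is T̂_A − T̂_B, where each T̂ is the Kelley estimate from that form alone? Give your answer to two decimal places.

-7.85

T̂_A = 0.898(49) + 0.102(60.6) = 50.1832
T̂_B = 0.596(59) + 0.404(56.6) = 58.0304
T̂_A − T̂_B = -7.8472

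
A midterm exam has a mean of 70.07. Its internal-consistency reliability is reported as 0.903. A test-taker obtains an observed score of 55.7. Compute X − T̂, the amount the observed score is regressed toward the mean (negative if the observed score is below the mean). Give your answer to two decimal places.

-1.39

Regress the observed score toward the mean by the unreliability: T̂ = 0.903·55.7 + 0.097·70.07 = 50.2971 + 6.79679 = 57.0939.
X − T̂ = 55.7 − 57.094 = -1.394 → -1.39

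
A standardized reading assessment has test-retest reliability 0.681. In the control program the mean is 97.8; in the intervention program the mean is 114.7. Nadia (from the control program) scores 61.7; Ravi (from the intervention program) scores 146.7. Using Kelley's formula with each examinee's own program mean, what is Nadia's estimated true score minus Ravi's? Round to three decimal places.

-63.276

T̂_Nadia = 0.681(61.7) + 0.319(97.8) = 73.21590
T̂_Ravi = 0.681(146.7) + 0.319(114.7) = 136.49200
Difference = 73.21590 − 136.49200 = -63.27610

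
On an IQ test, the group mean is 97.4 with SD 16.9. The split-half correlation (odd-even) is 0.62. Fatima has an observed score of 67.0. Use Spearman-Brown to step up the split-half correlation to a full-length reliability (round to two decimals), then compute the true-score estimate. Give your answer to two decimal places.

Spearman-Brown: ρ = 2r/(1 + r) = 2(0.62)/(1 + 0.62) = 1.240/1.62 = 0.7654 → 0.77
T̂ = ρX + (1 − ρ)μ
  = 0.77 × 67.0 + 0.23 × 97.4
  = 51.590 + 22.402
  = 73.992
  ≈ 73.99

73.99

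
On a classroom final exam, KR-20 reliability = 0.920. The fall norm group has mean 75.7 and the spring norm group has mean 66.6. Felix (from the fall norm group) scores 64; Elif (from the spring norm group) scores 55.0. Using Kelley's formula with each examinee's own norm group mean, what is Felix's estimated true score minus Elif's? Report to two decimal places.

9.01

T̂_Felix = 0.920(64) + 0.080(75.7) = 64.9360
T̂_Elif = 0.920(55.0) + 0.080(66.6) = 55.9280
Difference = 64.9360 − 55.9280 = 9.0080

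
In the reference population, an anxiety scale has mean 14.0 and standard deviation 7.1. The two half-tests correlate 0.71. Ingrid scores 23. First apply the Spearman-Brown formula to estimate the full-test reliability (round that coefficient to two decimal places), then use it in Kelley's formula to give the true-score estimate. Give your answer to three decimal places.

21.470

Spearman-Brown: ρ = 2r/(1 + r) = 2(0.71)/(1 + 0.71) = 1.420/1.71 = 0.8304 → 0.83
Weight the observed score by reliability and the mean by (1 − reliability): T̂ = 0.83·23 + 0.17·14.0 = 19.09 + 2.380 = 21.4700.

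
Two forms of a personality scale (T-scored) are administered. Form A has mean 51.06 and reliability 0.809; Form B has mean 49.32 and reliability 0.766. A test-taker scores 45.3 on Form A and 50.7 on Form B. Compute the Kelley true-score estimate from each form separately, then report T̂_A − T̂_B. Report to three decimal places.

-3.977

T̂_A = 0.809(45.3) + 0.191(51.06) = 46.40016
T̂_B = 0.766(50.7) + 0.234(49.32) = 50.37708
T̂_A − T̂_B = -3.97692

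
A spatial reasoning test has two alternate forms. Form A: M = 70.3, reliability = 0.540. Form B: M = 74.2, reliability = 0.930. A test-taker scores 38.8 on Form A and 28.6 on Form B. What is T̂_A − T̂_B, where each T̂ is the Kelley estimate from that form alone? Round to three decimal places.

T̂_A = 0.540(38.8) + 0.460(70.3) = 53.29000
T̂_B = 0.930(28.6) + 0.070(74.2) = 31.79200
T̂_A − T̂_B = 21.49800

21.498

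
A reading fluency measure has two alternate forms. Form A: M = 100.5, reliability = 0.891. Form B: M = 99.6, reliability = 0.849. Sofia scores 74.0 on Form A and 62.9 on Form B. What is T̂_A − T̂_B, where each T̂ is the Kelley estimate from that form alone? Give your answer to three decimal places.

T̂_A = 0.891(74.0) + 0.109(100.5) = 76.88850
T̂_B = 0.849(62.9) + 0.151(99.6) = 68.44170
T̂_A − T̂_B = 8.44680

8.447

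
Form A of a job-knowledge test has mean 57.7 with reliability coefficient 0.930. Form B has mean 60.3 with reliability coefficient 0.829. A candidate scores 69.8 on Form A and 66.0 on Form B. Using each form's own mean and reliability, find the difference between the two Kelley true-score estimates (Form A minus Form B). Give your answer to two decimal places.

3.93

T̂_A = 0.930(69.8) + 0.070(57.7) = 68.9530
T̂_B = 0.829(66.0) + 0.171(60.3) = 65.0253
T̂_A − T̂_B = 3.9277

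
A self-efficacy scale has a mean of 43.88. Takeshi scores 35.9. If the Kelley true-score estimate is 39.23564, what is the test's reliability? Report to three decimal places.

0.582

T̂ = ρX + (1 − ρ)μ  ⇒  T̂ − μ = ρ(X − μ)
ρ = (T̂ − μ)/(X − μ) = (39.23564 − 43.88) / (35.9 − 43.88) = -4.64436 / -7.98 = 0.58200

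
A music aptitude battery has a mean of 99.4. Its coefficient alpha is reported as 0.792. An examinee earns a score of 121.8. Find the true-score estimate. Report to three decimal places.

Kelley's formula gives T̂ = 0.792·121.8 + 0.208·99.4 = 96.4656 + 20.6752 = 117.1408.

117.141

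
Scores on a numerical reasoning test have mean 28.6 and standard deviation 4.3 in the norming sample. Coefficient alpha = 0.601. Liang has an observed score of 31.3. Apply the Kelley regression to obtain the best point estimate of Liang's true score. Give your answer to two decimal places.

30.22

Kelley's formula gives T̂ = 0.601·31.3 + 0.399·28.6 = 18.8113 + 11.4114 = 30.223.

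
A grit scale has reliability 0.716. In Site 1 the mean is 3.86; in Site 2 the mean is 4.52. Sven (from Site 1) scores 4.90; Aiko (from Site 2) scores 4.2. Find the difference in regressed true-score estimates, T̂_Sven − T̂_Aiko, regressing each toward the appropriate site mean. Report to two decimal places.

T̂_Sven = 0.716(4.90) + 0.284(3.86) = 4.6046
T̂_Aiko = 0.716(4.2) + 0.284(4.52) = 4.2909
Difference = 4.6046 − 4.2909 = 0.3138

0.31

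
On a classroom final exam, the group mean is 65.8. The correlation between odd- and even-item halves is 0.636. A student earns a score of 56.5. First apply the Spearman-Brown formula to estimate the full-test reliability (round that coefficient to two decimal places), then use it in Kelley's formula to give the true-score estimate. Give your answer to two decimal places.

Spearman-Brown: ρ = 2r/(1 + r) = 2(0.636)/(1 + 0.636) = 1.2720/1.636 = 0.7775 → 0.78
T̂ = ρX + (1 − ρ)μ
  = 0.78 × 56.5 + 0.22 × 65.8
  = 44.070 + 14.476
  = 58.546
  ≈ 58.55

58.55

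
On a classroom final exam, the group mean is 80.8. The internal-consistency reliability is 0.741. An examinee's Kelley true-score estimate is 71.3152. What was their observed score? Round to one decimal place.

68.0

T̂ = ρX + (1 − ρ)μ  ⇒  X = (T̂ − (1 − ρ)μ) / ρ
X = (71.3152 − 0.259 × 80.8) / 0.741 = (71.3152 − 20.9272) / 0.741 = 50.3880 / 0.741 = 68.000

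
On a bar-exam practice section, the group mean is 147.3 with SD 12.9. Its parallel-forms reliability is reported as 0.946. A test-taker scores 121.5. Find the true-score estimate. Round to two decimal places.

122.89

Kelley's formula gives T̂ = 0.946·121.5 + 0.054·147.3 = 114.9390 + 7.9542 = 122.893.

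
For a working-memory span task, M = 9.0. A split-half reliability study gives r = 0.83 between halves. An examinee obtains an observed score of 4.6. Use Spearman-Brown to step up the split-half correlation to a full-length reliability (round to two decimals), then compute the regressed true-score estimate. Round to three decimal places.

4.996

Spearman-Brown: ρ = 2r/(1 + r) = 2(0.83)/(1 + 0.83) = 1.660/1.83 = 0.9071 → 0.91
Weight the observed score by reliability and the mean by (1 − reliability): T̂ = 0.91·4.6 + 0.09·9.0 = 4.186 + 0.810 = 4.9960.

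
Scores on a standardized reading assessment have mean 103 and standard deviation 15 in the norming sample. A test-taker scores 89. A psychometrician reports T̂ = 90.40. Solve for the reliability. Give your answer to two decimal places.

0.90

T̂ = ρX + (1 − ρ)μ  ⇒  T̂ − μ = ρ(X − μ)
ρ = (T̂ − μ)/(X − μ) = (90.40 − 103) / (89 − 103) = -12.60 / -14.0 = 0.9000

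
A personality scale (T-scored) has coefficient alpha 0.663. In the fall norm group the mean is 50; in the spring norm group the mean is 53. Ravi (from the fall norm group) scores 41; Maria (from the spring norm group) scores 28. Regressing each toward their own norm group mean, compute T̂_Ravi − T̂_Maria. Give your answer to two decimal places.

T̂_Ravi = 0.663(41) + 0.337(50) = 44.0330
T̂_Maria = 0.663(28) + 0.337(53) = 36.4250
Difference = 44.0330 − 36.4250 = 7.6080

7.61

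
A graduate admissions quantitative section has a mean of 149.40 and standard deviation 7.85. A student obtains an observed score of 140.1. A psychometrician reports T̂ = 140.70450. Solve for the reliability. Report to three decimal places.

0.935

T̂ = ρX + (1 − ρ)μ  ⇒  T̂ − μ = ρ(X − μ)
ρ = (T̂ − μ)/(X − μ) = (140.70450 − 149.40) / (140.1 − 149.40) = -8.69550 / -9.30 = 0.93500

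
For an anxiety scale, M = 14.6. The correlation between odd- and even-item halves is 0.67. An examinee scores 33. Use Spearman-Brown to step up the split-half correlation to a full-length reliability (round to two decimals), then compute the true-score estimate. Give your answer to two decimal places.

Spearman-Brown: ρ = 2r/(1 + r) = 2(0.67)/(1 + 0.67) = 1.340/1.67 = 0.8024 → 0.80
T̂ = 0.80(33) + 0.20(14.6) = 26.40 + 2.920 = 29.320 → 29.32

29.32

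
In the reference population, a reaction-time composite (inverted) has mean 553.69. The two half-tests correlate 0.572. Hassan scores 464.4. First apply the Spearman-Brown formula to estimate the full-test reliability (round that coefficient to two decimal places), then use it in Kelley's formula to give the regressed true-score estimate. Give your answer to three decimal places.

488.508

Spearman-Brown: ρ = 2r/(1 + r) = 2(0.572)/(1 + 0.572) = 1.1440/1.572 = 0.7277 → 0.73
T̂ = ρX + (1 − ρ)μ
  = 0.73 × 464.4 + 0.27 × 553.69
  = 339.012 + 149.4963
  = 488.5083
  ≈ 488.508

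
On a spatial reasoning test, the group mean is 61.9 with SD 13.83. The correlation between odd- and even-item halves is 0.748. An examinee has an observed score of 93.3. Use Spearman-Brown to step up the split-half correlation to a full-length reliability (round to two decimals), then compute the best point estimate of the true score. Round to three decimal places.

88.904

Spearman-Brown: ρ = 2r/(1 + r) = 2(0.748)/(1 + 0.748) = 1.4960/1.748 = 0.8558 → 0.86
Weight the observed score by reliability and the mean by (1 − reliability): T̂ = 0.86·93.3 + 0.14·61.9 = 80.238 + 8.666 = 88.9040.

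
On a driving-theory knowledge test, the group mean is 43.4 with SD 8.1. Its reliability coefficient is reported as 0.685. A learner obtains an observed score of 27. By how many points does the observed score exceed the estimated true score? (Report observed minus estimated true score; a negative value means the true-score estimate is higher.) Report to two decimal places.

-5.17

T̂ = ρX + (1 − ρ)μ
  = 0.685 × 27 + 0.315 × 43.4
  = 18.495 + 13.6710
  = 32.1660
  ≈ 32.166
X − T̂ = 27 − 32.166 = -5.166 → -5.17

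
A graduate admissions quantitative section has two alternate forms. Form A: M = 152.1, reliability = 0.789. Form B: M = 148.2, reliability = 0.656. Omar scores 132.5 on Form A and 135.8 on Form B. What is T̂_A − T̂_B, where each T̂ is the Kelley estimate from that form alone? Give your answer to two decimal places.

-3.43

T̂_A = 0.789(132.5) + 0.211(152.1) = 136.6356
T̂_B = 0.656(135.8) + 0.344(148.2) = 140.0656
T̂_A − T̂_B = -3.4300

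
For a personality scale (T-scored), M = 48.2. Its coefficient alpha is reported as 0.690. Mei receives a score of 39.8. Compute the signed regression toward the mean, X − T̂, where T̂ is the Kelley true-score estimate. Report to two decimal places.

-2.60

T̂ = ρX + (1 − ρ)μ
  = 0.690 × 39.8 + 0.310 × 48.2
  = 27.4620 + 14.9420
  = 42.4040
  ≈ 42.404
X − T̂ = 39.8 − 42.404 = -2.604 → -2.60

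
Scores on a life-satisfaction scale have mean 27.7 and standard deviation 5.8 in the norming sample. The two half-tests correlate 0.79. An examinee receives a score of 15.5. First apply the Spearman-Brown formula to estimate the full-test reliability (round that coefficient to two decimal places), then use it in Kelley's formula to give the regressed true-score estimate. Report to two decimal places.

16.96

Spearman-Brown: ρ = 2r/(1 + r) = 2(0.79)/(1 + 0.79) = 1.580/1.79 = 0.8827 → 0.88
T̂ = ρX + (1 − ρ)μ
  = 0.88 × 15.5 + 0.12 × 27.7
  = 13.640 + 3.324
  = 16.964
  ≈ 16.96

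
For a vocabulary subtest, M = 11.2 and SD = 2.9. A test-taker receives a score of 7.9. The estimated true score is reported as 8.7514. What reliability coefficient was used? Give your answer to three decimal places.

T̂ = ρX + (1 − ρ)μ  ⇒  T̂ − μ = ρ(X − μ)
ρ = (T̂ − μ)/(X − μ) = (8.7514 − 11.2) / (7.9 − 11.2) = -2.4486 / -3.3 = 0.74200

0.742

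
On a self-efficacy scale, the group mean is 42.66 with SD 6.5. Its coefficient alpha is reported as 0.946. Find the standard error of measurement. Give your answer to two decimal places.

SEM = SD · √(1 − ρ) = 6.5 × √0.054 = 6.5 × 0.2324 = 1.510

1.51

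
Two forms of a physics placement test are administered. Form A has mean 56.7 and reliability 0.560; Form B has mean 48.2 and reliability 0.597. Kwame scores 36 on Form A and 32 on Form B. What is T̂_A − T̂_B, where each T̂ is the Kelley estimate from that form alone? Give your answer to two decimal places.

T̂_A = 0.560(36) + 0.440(56.7) = 45.1080
T̂_B = 0.597(32) + 0.403(48.2) = 38.5286
T̂_A − T̂_B = 6.5794

6.58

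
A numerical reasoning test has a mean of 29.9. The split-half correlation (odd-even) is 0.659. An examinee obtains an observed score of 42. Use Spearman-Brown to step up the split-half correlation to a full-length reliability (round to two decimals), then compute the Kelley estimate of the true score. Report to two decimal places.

Spearman-Brown: ρ = 2r/(1 + r) = 2(0.659)/(1 + 0.659) = 1.3180/1.659 = 0.7945 → 0.79
T̂ = ρX + (1 − ρ)μ
  = 0.79 × 42 + 0.21 × 29.9
  = 33.18 + 6.279
  = 39.459
  ≈ 39.46

39.46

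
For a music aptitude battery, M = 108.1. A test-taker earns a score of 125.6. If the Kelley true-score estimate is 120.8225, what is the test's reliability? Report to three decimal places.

T̂ = ρX + (1 − ρ)μ  ⇒  T̂ − μ = ρ(X − μ)
ρ = (T̂ − μ)/(X − μ) = (120.8225 − 108.1) / (125.6 − 108.1) = 12.7225 / 17.5 = 0.72700

0.727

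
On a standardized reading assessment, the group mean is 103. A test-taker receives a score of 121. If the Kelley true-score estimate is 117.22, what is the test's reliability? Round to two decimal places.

T̂ = ρX + (1 − ρ)μ  ⇒  T̂ − μ = ρ(X − μ)
ρ = (T̂ − μ)/(X − μ) = (117.22 − 103) / (121 − 103) = 14.22 / 18.0 = 0.7900

0.79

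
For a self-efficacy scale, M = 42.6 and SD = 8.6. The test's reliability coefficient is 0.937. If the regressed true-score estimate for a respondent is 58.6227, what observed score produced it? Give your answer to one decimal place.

T̂ = ρX + (1 − ρ)μ  ⇒  X = (T̂ − (1 − ρ)μ) / ρ
X = (58.6227 − 0.063 × 42.6) / 0.937 = (58.6227 − 2.6838) / 0.937 = 55.9389 / 0.937 = 59.700

59.7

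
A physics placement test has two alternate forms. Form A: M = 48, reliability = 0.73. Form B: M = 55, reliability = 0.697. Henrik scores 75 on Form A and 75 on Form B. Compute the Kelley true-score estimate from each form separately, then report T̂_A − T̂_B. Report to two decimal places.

-1.23

T̂_A = 0.73(75) + 0.27(48) = 67.7100
T̂_B = 0.697(75) + 0.303(55) = 68.9400
T̂_A − T̂_B = -1.2300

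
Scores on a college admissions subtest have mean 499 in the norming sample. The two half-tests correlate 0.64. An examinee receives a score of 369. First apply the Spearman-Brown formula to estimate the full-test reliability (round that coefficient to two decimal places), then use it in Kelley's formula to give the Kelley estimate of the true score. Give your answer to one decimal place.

397.6

Spearman-Brown: ρ = 2r/(1 + r) = 2(0.64)/(1 + 0.64) = 1.280/1.64 = 0.7805 → 0.78
T̂ = ρX + (1 − ρ)μ
  = 0.78 × 369 + 0.22 × 499
  = 287.82 + 109.78
  = 397.60
  ≈ 397.6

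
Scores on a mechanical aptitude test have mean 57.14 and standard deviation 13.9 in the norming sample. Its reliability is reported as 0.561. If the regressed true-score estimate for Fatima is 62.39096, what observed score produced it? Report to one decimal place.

T̂ = ρX + (1 − ρ)μ  ⇒  X = (T̂ − (1 − ρ)μ) / ρ
X = (62.39096 − 0.439 × 57.14) / 0.561 = (62.39096 − 25.08446) / 0.561 = 37.30650 / 0.561 = 66.500

66.5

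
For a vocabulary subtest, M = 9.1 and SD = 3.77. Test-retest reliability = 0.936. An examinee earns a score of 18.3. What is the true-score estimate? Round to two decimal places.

T̂ = 0.936(18.3) + 0.064(9.1) = 17.1288 + 0.5824 = 17.711 → 17.71

17.71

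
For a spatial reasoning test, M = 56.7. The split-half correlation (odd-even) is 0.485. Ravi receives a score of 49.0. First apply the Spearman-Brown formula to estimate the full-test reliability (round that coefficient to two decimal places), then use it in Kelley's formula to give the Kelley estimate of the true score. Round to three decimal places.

51.695

Spearman-Brown: ρ = 2r/(1 + r) = 2(0.485)/(1 + 0.485) = 0.9700/1.485 = 0.6532 → 0.65
T̂ = ρX + (1 − ρ)μ
  = 0.65 × 49.0 + 0.35 × 56.7
  = 31.850 + 19.845
  = 51.6950
  ≈ 51.695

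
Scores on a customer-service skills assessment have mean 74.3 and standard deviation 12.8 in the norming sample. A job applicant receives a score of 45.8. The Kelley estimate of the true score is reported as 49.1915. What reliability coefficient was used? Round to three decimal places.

0.881

T̂ = ρX + (1 − ρ)μ  ⇒  T̂ − μ = ρ(X − μ)
ρ = (T̂ − μ)/(X − μ) = (49.1915 − 74.3) / (45.8 − 74.3) = -25.1085 / -28.5 = 0.88100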